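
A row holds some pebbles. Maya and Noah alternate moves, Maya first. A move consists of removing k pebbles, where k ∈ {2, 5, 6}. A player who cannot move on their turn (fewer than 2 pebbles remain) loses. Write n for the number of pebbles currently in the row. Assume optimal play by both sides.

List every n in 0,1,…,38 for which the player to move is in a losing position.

Label each position W (a win for the player to move) or L (a loss). A position with no legal move is L; any other position is W exactly when some move reaches an L, and L when every move reaches a W.
n=0: no move → L
n=1: no move → L
n=2: W (go to 0, an L position)
n=3: W (go to 1, an L position)
n=4: L (sole option 2(W) is W)
n=5: W (go to 0, an L position)
n=6: W (go to 4, an L position)
n=7: W (go to 1, an L position)
n=8: L (options 6(W), 3(W), 2(W) are all W)
n=9: W (go to 4, an L position)
n=10: W (go to 8, an L position)
n=11: L (options 9(W), 6(W), 5(W) are all W)
n=12: L (options 10(W), 7(W), 6(W) are all W)
n=13: W (go to 11, an L position)
n=14: W (go to 12, an L position)
n=15: L (options 13(W), 10(W), 9(W) are all W)
n=16: W (go to 11, an L position)
n=17: W (go to 15, an L position)
n=18: W (go to 12, an L position)
n=19: L (options 17(W), 14(W), 13(W) are all W)
n=20: W (go to 15, an L position)
n=21: W (go to 19, an L position)
n=22: L (options 20(W), 17(W), 16(W) are all W)
n=23: L (options 21(W), 18(W), 17(W) are all W)
n=24: W (go to 22, an L position)
n=25: W (go to 23, an L position)
n=26: L (options 24(W), 21(W), 20(W) are all W)
n=27: W (go to 22, an L position)
n=28: W (go to 26, an L position)
n=29: W (go to 23, an L position)
n=30: L (options 28(W), 25(W), 24(W) are all W)
n=31: W (go to 26, an L position)
n=32: W (go to 30, an L position)
n=33: L (options 31(W), 28(W), 27(W) are all W)
n=34: L (options 32(W), 29(W), 28(W) are all W)
n=35: W (go to 33, an L position)
n=36: W (go to 34, an L position)
n=37: L (options 35(W), 32(W), 31(W) are all W)
n=38: W (go to 33, an L position)
The losing starting values of n are exactly the entries labelled L in this table (15 of them).

0, 1, 4, 8, 11, 12, 15, 19, 22, 23, 26, 30, 33, 34, 37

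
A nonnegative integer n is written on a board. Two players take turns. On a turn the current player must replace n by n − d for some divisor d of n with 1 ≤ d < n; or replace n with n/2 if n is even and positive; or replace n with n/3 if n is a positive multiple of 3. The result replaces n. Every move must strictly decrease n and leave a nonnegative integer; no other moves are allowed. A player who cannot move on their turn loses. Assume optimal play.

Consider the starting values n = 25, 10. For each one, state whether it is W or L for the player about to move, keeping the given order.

25: L, 10: W

Positions with no move are L. A position that does have a move is losing for the player to move precisely when every available move leads to a winning position for the opponent. Fill in the labels:
n=0: no move → L
n=1: no move → L
n=2: →1(L), so W
n=3: →1(L), so W
n=4: →2(W), 3(W) — all W, so L
n=5: →4(L), so W
n=6: →4(L), so W
n=7: →6(W) only, which is W, so L
n=8: →4(L), so W
n=9: →3(W), 6(W), 8(W) — all W, so L
n=10: →9(L), so W
n=11: →10(W) only, which is W, so L
n=12: →4(L), so W
n=13: →12(W) only, which is W, so L
n=14: →7(L), so W
n=15: →5(W), 10(W), 12(W), 14(W) — all W, so L
n=16: →15(L), so W
n=17: →16(W) only, which is W, so L
n=18: →9(L), so W
n=19: →18(W) only, which is W, so L
n=20: →15(L), so W
n=21: →7(L), so W
n=22: →11(L), so W
n=23: →22(W) only, which is W, so L
n=24: →23(L), so W
n=25: →20(W), 24(W) — all W, so L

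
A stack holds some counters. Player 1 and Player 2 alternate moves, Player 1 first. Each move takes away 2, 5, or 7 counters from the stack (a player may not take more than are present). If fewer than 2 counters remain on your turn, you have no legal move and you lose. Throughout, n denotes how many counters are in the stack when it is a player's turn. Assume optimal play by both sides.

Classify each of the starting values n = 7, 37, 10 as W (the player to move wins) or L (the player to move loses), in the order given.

Work bottom-up. With no move the player to move loses. Otherwise the position is W if at least one move leads to an L position for the opponent, and L if every move leads to a W.
n=0: no move → L
n=1: no move → L
n=2: W (go to 0, an L position)
n=3: W (go to 1, an L position)
n=4: L (sole option 2(W) is W)
n=5: W (go to 0, an L position)
n=6: W (go to 4, an L position)
n=7: W (go to 0, an L position)
n=8: W (go to 1, an L position)
n=9: W (go to 4, an L position)
n=10: L (options 8(W), 5(W), 3(W) are all W)
n=11: W (go to 4, an L position)
n=12: W (go to 10, an L position)
n=13: L (options 11(W), 8(W), 6(W) are all W)
n=14: L (options 12(W), 9(W), 7(W) are all W)
n=15: W (go to 13, an L position)
n=16: W (go to 14, an L position)
n=17: W (go to 10, an L position)
n=18: W (go to 13, an L position)
n=19: W (go to 14, an L position)
n=20: W (go to 13, an L position)
n=21: W (go to 14, an L position)
n=22: L (options 20(W), 17(W), 15(W) are all W)
n=23: L (options 21(W), 18(W), 16(W) are all W)
n=24: W (go to 22, an L position)
n=25: W (go to 23, an L position)
n=26: L (options 24(W), 21(W), 19(W) are all W)
n=27: W (go to 22, an L position)
n=28: W (go to 26, an L position)
n=29: W (go to 22, an L position)
n=30: W (go to 23, an L position)
n=31: W (go to 26, an L position)
n=32: L (options 30(W), 27(W), 25(W) are all W)
n=33: W (go to 26, an L position)
n=34: W (go to 32, an L position)
n=35: L (options 33(W), 30(W), 28(W) are all W)
n=36: L (options 34(W), 31(W), 29(W) are all W)
n=37: W (go to 35, an L position)

7: W, 37: W, 10: L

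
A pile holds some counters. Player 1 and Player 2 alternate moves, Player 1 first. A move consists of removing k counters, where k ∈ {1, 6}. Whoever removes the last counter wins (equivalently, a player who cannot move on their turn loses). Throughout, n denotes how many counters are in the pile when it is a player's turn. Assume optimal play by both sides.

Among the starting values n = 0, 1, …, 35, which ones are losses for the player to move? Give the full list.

Positions with no move are L. A position that does have a move is losing for the player to move precisely when every available move leads to a winning position for the opponent. Fill in the labels:
n=0: no move → L
n=1: →0(L), so W
n=2: →1(W) only, which is W, so L
n=3: →2(L), so W
n=4: →3(W) only, which is W, so L
n=5: →4(L), so W
n=6: →0(L), so W
n=7: →6(W), 1(W) — all W, so L
n=8: →7(L), so W
n=9: →8(W), 3(W) — all W, so L
n=10: →9(L), so W
n=11: →10(W), 5(W) — all W, so L
n=12: →11(L), so W
n=13: →7(L), so W
n=14: →13(W), 8(W) — all W, so L
n=15: →14(L), so W
n=16: →15(W), 10(W) — all W, so L
n=17: →16(L), so W
n=18: →17(W), 12(W) — all W, so L
n=19: →18(L), so W
n=20: →14(L), so W
n=21: →20(W), 15(W) — all W, so L
n=22: →21(L), so W
n=23: →22(W), 17(W) — all W, so L
n=24: →23(L), so W
n=25: →24(W), 19(W) — all W, so L
n=26: →25(L), so W
n=27: →21(L), so W
n=28: →27(W), 22(W) — all W, so L
n=29: →28(L), so W
n=30: →29(W), 24(W) — all W, so L
n=31: →30(L), so W
n=32: →31(W), 26(W) — all W, so L
n=33: →32(L), so W
n=34: →28(L), so W
n=35: →34(W), 29(W) — all W, so L
Reading off the rows marked L gives the requested list; there are 16 such values of n.

0, 2, 4, 7, 9, 11, 14, 16, 18, 21, 23, 25, 28, 30, 32, 35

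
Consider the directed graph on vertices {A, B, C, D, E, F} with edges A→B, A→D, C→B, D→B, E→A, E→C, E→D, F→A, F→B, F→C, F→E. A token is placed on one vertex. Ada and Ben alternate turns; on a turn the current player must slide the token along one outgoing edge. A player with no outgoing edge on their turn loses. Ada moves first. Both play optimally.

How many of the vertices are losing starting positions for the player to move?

Classify positions by backward induction: terminal positions (no move available) are L. From any other position, the mover wins iff some move reaches an L.
Every edge goes from a vertex to one that appears earlier in the order B, C, D, A, E, F, so processing vertices in that order labels each vertex after all of its successors.
B: no outgoing edge → L
C: →B(L), so W
D: →B(L), so W
A: →B(L), so W
E: →A(W), D(W), C(W) — all W, so L
F: →E(L), so W
The L vertices are B, E; that is 2 in all.

2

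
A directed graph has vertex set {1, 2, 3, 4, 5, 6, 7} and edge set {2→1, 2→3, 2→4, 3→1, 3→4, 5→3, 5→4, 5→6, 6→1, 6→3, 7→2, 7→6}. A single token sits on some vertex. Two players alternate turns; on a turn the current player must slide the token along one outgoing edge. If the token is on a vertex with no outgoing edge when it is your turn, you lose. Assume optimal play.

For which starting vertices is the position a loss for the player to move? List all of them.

Use the standard recursion: the mover loses at a terminal position; elsewhere, the mover wins exactly when some move hands the opponent an L position.
Every edge goes from a vertex to one that appears earlier in the order 4, 1, 3, 6, 2, 7, 5, so processing vertices in that order labels each vertex after all of its successors.
4: no outgoing edge → L
1: no outgoing edge → L
3: W (go to 1, an L position)
6: W (go to 1, an L position)
2: W (go to 1, an L position)
7: L (options 2(W), 6(W) are all W)
5: W (go to 4, an L position)
Reading off the rows marked L gives the requested list; there are 3 such vertices.

1, 4, 7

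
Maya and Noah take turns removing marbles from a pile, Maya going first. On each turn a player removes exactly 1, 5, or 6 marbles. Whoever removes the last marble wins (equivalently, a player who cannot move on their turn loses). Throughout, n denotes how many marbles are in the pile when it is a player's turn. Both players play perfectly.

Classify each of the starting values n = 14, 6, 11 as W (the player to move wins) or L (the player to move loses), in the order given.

14: W, 6: W, 11: L

Label each position W (a win for the player to move) or L (a loss). A position with no legal move is L; any other position is W exactly when some move reaches an L, and L when every move reaches a W.
n=0: no move → L
n=1: reaches L-position 0 → W
n=2: only reaches 1(W), which is W → L
n=3: reaches L-position 2 → W
n=4: only reaches 3(W), which is W → L
n=5: reaches L-position 4 → W
n=6: reaches L-position 0 → W
n=7: reaches L-position 2 → W
n=8: reaches L-position 2 → W
n=9: reaches L-position 4 → W
n=10: reaches L-position 4 → W
n=11: only reaches 10(W), 6(W), 5(W), all W → L
n=12: reaches L-position 11 → W
n=13: only reaches 12(W), 8(W), 7(W), all W → L
n=14: reaches L-position 13 → W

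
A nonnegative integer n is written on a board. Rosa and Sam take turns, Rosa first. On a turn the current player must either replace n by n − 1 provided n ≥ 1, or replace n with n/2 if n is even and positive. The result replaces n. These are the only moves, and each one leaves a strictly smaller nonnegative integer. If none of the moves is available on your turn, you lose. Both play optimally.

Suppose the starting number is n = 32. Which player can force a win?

Classify positions by backward induction: terminal positions (no move available) are L. From any other position, the mover wins iff some move reaches an L.
n=0: no move → L
n=1: reaches L-position 0 → W
n=2: only reaches 1(W), which is W → L
n=3: reaches L-position 2 → W
n=4: reaches L-position 2 → W
n=5: only reaches 4(W), which is W → L
n=6: reaches L-position 5 → W
n=7: only reaches 6(W), which is W → L
n=8: reaches L-position 7 → W
n=9: only reaches 8(W), which is W → L
n=10: reaches L-position 5 → W
n=11: only reaches 10(W), which is W → L
n=12: reaches L-position 11 → W
n=13: only reaches 12(W), which is W → L
n=14: reaches L-position 7 → W
n=15: only reaches 14(W), which is W → L
n=16: reaches L-position 15 → W
n=17: only reaches 16(W), which is W → L
n=18: reaches L-position 9 → W
n=19: only reaches 18(W), which is W → L
n=20: reaches L-position 19 → W
n=21: only reaches 20(W), which is W → L
n=22: reaches L-position 11 → W
n=23: only reaches 22(W), which is W → L
n=24: reaches L-position 23 → W
n=25: only reaches 24(W), which is W → L
n=26: reaches L-position 13 → W
n=27: only reaches 26(W), which is W → L
n=28: reaches L-position 27 → W
n=29: only reaches 28(W), which is W → L
n=30: reaches L-position 15 → W
n=31: only reaches 30(W), which is W → L
n=32: reaches L-position 31 → W
The starting position 32 is W: Rosa should move to 31, handing over an L position.

Rosa wins.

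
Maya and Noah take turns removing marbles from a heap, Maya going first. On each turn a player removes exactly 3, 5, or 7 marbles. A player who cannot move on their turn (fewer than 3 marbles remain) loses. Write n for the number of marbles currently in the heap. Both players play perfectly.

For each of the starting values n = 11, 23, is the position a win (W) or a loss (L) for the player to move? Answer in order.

Label each position W (a win for the player to move) or L (a loss). A position with no legal move is L; any other position is W exactly when some move reaches an L, and L when every move reaches a W.
n=0: no move → L
n=1: no move → L
n=2: no move → L
n=3: reaches L-position 0 → W
n=4: reaches L-position 1 → W
n=5: reaches L-position 2 → W
n=6: reaches L-position 1 → W
n=7: reaches L-position 2 → W
n=8: reaches L-position 1 → W
n=9: reaches L-position 2 → W
n=10: only reaches 7(W), 5(W), 3(W), all W → L
n=11: only reaches 8(W), 6(W), 4(W), all W → L
n=12: only reaches 9(W), 7(W), 5(W), all W → L
n=13: reaches L-position 10 → W
n=14: reaches L-position 11 → W
n=15: reaches L-position 12 → W
n=16: reaches L-position 11 → W
n=17: reaches L-position 12 → W
n=18: reaches L-position 11 → W
n=19: reaches L-position 12 → W
n=20: only reaches 17(W), 15(W), 13(W), all W → L
n=21: only reaches 18(W), 16(W), 14(W), all W → L
n=22: only reaches 19(W), 17(W), 15(W), all W → L
n=23: reaches L-position 20 → W

11: L, 23: W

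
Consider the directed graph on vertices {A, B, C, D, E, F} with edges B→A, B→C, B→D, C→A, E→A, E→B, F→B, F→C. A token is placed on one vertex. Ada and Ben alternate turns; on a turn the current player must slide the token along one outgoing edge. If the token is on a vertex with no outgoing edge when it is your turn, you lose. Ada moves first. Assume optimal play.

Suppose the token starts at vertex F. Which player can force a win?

Build the W/L table. Terminal = L. A non-terminal position is W if it has a move to some L; otherwise it is L.
Every edge goes from a vertex to one that appears earlier in the order A, D, C, B, E, F, so processing vertices in that order labels each vertex after all of its successors.
A: no outgoing edge → L
D: no outgoing edge → L
C: can move to A, which is L ⇒ W
B: can move to D, which is L ⇒ W
E: can move to A, which is L ⇒ W
F: moves to B(W), C(W); every one is W ⇒ L
Every move from F reaches a W position, so the mover loses.

Ben wins.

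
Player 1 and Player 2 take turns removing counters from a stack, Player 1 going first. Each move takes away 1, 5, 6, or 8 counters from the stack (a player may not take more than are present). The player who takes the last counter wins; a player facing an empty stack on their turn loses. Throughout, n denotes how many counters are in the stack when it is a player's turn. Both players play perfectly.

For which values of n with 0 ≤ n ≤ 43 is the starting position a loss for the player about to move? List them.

0, 2, 4, 11, 13, 15, 22, 24, 26, 33, 35, 37

Classify positions by backward induction: terminal positions (no move available) are L. From any other position, the mover wins iff some move reaches an L.
n=0: no move → L
n=1: reaches L-position 0 → W
n=2: only reaches 1(W), which is W → L
n=3: reaches L-position 2 → W
n=4: only reaches 3(W), which is W → L
n=5: reaches L-position 4 → W
n=6: reaches L-position 0 → W
n=7: reaches L-position 2 → W
n=8: reaches L-position 2 → W
n=9: reaches L-position 4 → W
n=10: reaches L-position 4 → W
n=11: only reaches 10(W), 6(W), 5(W), 3(W), all W → L
n=12: reaches L-position 11 → W
n=13: only reaches 12(W), 8(W), 7(W), 5(W), all W → L
n=14: reaches L-position 13 → W
n=15: only reaches 14(W), 10(W), 9(W), 7(W), all W → L
n=16: reaches L-position 15 → W
n=17: reaches L-position 11 → W
n=18: reaches L-position 13 → W
n=19: reaches L-position 13 → W
n=20: reaches L-position 15 → W
n=21: reaches L-position 15 → W
n=22: only reaches 21(W), 17(W), 16(W), 14(W), all W → L
n=23: reaches L-position 22 → W
n=24: only reaches 23(W), 19(W), 18(W), 16(W), all W → L
n=25: reaches L-position 24 → W
n=26: only reaches 25(W), 21(W), 20(W), 18(W), all W → L
n=27: reaches L-position 26 → W
n=28: reaches L-position 22 → W
n=29: reaches L-position 24 → W
n=30: reaches L-position 24 → W
n=31: reaches L-position 26 → W
n=32: reaches L-position 26 → W
n=33: only reaches 32(W), 28(W), 27(W), 25(W), all W → L
n=34: reaches L-position 33 → W
n=35: only reaches 34(W), 30(W), 29(W), 27(W), all W → L
n=36: reaches L-position 35 → W
n=37: only reaches 36(W), 32(W), 31(W), 29(W), all W → L
n=38: reaches L-position 37 → W
n=39: reaches L-position 33 → W
n=40: reaches L-position 35 → W
n=41: reaches L-position 35 → W
n=42: reaches L-position 37 → W
n=43: reaches L-position 37 → W
Reading off the rows marked L gives the requested list; there are 12 such values of n.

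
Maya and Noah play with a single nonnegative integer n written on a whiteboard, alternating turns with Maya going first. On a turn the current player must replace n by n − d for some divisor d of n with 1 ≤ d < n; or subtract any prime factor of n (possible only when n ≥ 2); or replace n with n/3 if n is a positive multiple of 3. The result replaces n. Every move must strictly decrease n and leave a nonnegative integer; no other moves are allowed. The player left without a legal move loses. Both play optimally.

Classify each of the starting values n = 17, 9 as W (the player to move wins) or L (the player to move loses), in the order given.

Label each position W (a win for the player to move) or L (a loss). A position with no legal move is L; any other position is W exactly when some move reaches an L, and L when every move reaches a W.
n=0: no move → L
n=1: no move → L
n=2: →0(L), so W
n=3: →0(L), so W
n=4: →2(W), 3(W) — all W, so L
n=5: →0(L), so W
n=6: →4(L), so W
n=7: →0(L), so W
n=8: →4(L), so W
n=9: →3(W), 6(W), 8(W) — all W, so L
n=10: →9(L), so W
n=11: →0(L), so W
n=12: →4(L), so W
n=13: →0(L), so W
n=14: →7(W), 12(W), 13(W) — all W, so L
n=15: →14(L), so W
n=16: →14(L), so W
n=17: →0(L), so W

17: W, 9: L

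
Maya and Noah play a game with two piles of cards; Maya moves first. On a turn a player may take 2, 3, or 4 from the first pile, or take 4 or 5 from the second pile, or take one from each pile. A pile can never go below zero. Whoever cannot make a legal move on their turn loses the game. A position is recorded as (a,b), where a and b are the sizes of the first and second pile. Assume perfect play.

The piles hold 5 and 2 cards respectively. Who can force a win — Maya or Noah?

Work bottom-up. With no move the player to move loses. Otherwise the position is W if at least one move leads to an L position for the opponent, and L if every move leads to a W.
No move ever increases a pile, so every position that can arise here has a ≤ 5 and b ≤ 2; it is enough to label the cells with 0 ≤ a ≤ 5 and 0 ≤ b ≤ 2.
Every move lowers a or b (never raises either), so fill the grid row by row in increasing a, and left to right within a row: each cell's successors are then already labelled.
      b=0  b=1  b=2
a=0:    L    L    L
a=1:    L    W    W
a=2:    W    W    W
a=3:    W    W    W
a=4:    W    W    W
a=5:    W    L    L
Cells with no legal move (terminal, hence L): (0,0), (0,1), (0,2), (1,0).
The remaining L cells, each justified by listing all of its moves:
(5,1): moves to (3,1)(W), (2,1)(W), (1,1)(W), (4,0)(W); every one is W ⇒ L
(5,2): moves to (3,2)(W), (2,2)(W), (1,2)(W), (4,1)(W); every one is W ⇒ L
Every other cell has at least one move into one of the L cells above, so it is W.
Every move from (5,2) reaches a W position, so the mover loses.

Noah wins.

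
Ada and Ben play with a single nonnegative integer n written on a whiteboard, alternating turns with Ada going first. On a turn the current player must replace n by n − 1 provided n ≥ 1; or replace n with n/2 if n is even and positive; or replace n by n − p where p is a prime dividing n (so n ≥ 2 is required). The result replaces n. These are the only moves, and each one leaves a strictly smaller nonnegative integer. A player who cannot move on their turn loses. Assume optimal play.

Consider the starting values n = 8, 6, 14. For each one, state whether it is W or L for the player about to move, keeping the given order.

Build the W/L table. Terminal = L. A non-terminal position is W if it has a move to some L; otherwise it is L.
n=0: no move → L
n=1: W (go to 0, an L position)
n=2: W (go to 0, an L position)
n=3: W (go to 0, an L position)
n=4: L (options 2(W), 3(W) are all W)
n=5: W (go to 0, an L position)
n=6: W (go to 4, an L position)
n=7: W (go to 0, an L position)
n=8: W (go to 4, an L position)
n=9: L (options 6(W), 8(W) are all W)
n=10: W (go to 9, an L position)
n=11: W (go to 0, an L position)
n=12: W (go to 9, an L position)
n=13: W (go to 0, an L position)
n=14: L (options 7(W), 12(W), 13(W) are all W)

8: W, 6: W, 14: L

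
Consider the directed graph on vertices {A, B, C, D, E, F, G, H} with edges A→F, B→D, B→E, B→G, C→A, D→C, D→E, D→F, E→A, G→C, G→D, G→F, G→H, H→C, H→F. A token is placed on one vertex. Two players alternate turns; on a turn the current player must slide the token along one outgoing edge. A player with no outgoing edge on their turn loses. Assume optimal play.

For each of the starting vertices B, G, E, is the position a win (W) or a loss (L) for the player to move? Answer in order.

B: W, G: W, E: L

Classify positions by backward induction: terminal positions (no move available) are L. From any other position, the mover wins iff some move reaches an L.
Every edge goes from a vertex to one that appears earlier in the order F, A, C, E, D, H, G, B, so processing vertices in that order labels each vertex after all of its successors.
F: no outgoing edge → L
A: W (go to F, an L position)
C: L (sole option A(W) is W)
E: L (sole option A(W) is W)
D: W (go to E, an L position)
H: W (go to C, an L position)
G: W (go to C, an L position)
B: W (go to E, an L position)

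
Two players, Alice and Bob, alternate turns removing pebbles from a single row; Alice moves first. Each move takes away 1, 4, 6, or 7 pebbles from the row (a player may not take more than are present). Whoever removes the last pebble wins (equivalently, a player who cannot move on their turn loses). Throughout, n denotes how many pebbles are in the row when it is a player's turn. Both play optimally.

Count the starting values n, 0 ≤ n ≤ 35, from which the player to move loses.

11

Compute win/loss labels from the base case upward. A position with no move is L. Any other position is W if it can reach an L in one move, else L.
n=0: no move → L
n=1: W (go to 0, an L position)
n=2: L (sole option 1(W) is W)
n=3: W (go to 2, an L position)
n=4: W (go to 0, an L position)
n=5: L (options 4(W), 1(W) are all W)
n=6: W (go to 5, an L position)
n=7: W (go to 0, an L position)
n=8: W (go to 2, an L position)
n=9: W (go to 5, an L position)
n=10: L (options 9(W), 6(W), 4(W), 3(W) are all W)
n=11: W (go to 10, an L position)
n=12: W (go to 5, an L position)
n=13: L (options 12(W), 9(W), 7(W), 6(W) are all W)
n=14: W (go to 13, an L position)
n=15: L (options 14(W), 11(W), 9(W), 8(W) are all W)
n=16: W (go to 15, an L position)
n=17: W (go to 13, an L position)
n=18: L (options 17(W), 14(W), 12(W), 11(W) are all W)
n=19: W (go to 18, an L position)
n=20: W (go to 13, an L position)
n=21: W (go to 15, an L position)
n=22: W (go to 18, an L position)
n=23: L (options 22(W), 19(W), 17(W), 16(W) are all W)
n=24: W (go to 23, an L position)
n=25: W (go to 18, an L position)
n=26: L (options 25(W), 22(W), 20(W), 19(W) are all W)
n=27: W (go to 26, an L position)
n=28: L (options 27(W), 24(W), 22(W), 21(W) are all W)
n=29: W (go to 28, an L position)
n=30: W (go to 26, an L position)
n=31: L (options 30(W), 27(W), 25(W), 24(W) are all W)
n=32: W (go to 31, an L position)
n=33: W (go to 26, an L position)
n=34: W (go to 28, an L position)
n=35: W (go to 31, an L position)
L entries with 0 ≤ n ≤ 35: n = 0, 2, 5, 10, 13, 15, 18, 23, 26, 28, 31; that makes 11.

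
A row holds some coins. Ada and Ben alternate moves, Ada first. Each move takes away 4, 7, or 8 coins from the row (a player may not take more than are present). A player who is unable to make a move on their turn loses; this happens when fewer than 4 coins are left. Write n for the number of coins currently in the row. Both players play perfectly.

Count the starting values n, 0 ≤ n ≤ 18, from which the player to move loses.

8

Build the W/L table. Terminal = L. A non-terminal position is W if it has a move to some L; otherwise it is L.
n=0: no move → L
n=1: no move → L
n=2: no move → L
n=3: no move → L
n=4: →0(L), so W
n=5: →1(L), so W
n=6: →2(L), so W
n=7: →3(L), so W
n=8: →1(L), so W
n=9: →2(L), so W
n=10: →3(L), so W
n=11: →3(L), so W
n=12: →8(W), 5(W), 4(W) — all W, so L
n=13: →9(W), 6(W), 5(W) — all W, so L
n=14: →10(W), 7(W), 6(W) — all W, so L
n=15: →11(W), 8(W), 7(W) — all W, so L
n=16: →12(L), so W
n=17: →13(L), so W
n=18: →14(L), so W
L entries with 0 ≤ n ≤ 18: n = 0, 1, 2, 3, 12, 13, 14, 15; that makes 8.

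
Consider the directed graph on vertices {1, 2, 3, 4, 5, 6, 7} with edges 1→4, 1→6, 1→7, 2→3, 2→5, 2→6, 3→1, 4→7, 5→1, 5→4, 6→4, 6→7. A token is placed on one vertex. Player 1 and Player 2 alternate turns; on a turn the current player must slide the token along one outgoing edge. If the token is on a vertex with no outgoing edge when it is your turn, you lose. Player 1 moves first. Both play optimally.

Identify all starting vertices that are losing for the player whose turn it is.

Use the standard recursion: the mover loses at a terminal position; elsewhere, the mover wins exactly when some move hands the opponent an L position.
Every edge goes from a vertex to one that appears earlier in the order 7, 4, 6, 1, 3, 5, 2, so processing vertices in that order labels each vertex after all of its successors.
7: no outgoing edge → L
4: reaches L-position 7 → W
6: reaches L-position 7 → W
1: reaches L-position 7 → W
3: only reaches 1(W), which is W → L
5: only reaches 1(W), 4(W), all W → L
2: reaches L-position 5 → W
The losing starting vertices are exactly the entries labelled L in this table (3 of them).

3, 5, 7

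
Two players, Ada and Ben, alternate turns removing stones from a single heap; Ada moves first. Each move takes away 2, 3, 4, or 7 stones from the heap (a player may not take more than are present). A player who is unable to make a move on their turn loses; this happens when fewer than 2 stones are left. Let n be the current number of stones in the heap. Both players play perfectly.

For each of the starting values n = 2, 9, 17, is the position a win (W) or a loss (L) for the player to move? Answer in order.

Label each position W (a win for the player to move) or L (a loss). A position with no legal move is L; any other position is W exactly when some move reaches an L, and L when every move reaches a W.
n=0: no move → L
n=1: no move → L
n=2: →0(L), so W
n=3: →1(L), so W
n=4: →1(L), so W
n=5: →1(L), so W
n=6: →4(W), 3(W), 2(W) — all W, so L
n=7: →0(L), so W
n=8: →6(L), so W
n=9: →6(L), so W
n=10: →6(L), so W
n=11: →9(W), 8(W), 7(W), 4(W) — all W, so L
n=12: →10(W), 9(W), 8(W), 5(W) — all W, so L
n=13: →11(L), so W
n=14: →12(L), so W
n=15: →12(L), so W
n=16: →12(L), so W
n=17: →15(W), 14(W), 13(W), 10(W) — all W, so L

2: W, 9: W, 17: L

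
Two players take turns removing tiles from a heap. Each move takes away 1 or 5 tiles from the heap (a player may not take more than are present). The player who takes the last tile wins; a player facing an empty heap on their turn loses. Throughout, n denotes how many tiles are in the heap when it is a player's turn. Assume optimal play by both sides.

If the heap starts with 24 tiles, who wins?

Work bottom-up. With no move the player to move loses. Otherwise the position is W if at least one move leads to an L position for the opponent, and L if every move leads to a W.
n=0: no move → L
n=1: →0(L), so W
n=2: →1(W) only, which is W, so L
n=3: →2(L), so W
n=4: →3(W) only, which is W, so L
n=5: →4(L), so W
n=6: →5(W), 1(W) — all W, so L
n=7: →6(L), so W
n=8: →7(W), 3(W) — all W, so L
n=9: →8(L), so W
n=10: →9(W), 5(W) — all W, so L
n=11: →10(L), so W
n=12: →11(W), 7(W) — all W, so L
n=13: →12(L), so W
n=14: →13(W), 9(W) — all W, so L
n=15: →14(L), so W
n=16: →15(W), 11(W) — all W, so L
n=17: →16(L), so W
n=18: →17(W), 13(W) — all W, so L
n=19: →18(L), so W
n=20: →19(W), 15(W) — all W, so L
n=21: →20(L), so W
n=22: →21(W), 17(W) — all W, so L
n=23: →22(L), so W
n=24: →23(W), 19(W) — all W, so L
Every move from 24 reaches a W position, so the mover loses.

The second player wins.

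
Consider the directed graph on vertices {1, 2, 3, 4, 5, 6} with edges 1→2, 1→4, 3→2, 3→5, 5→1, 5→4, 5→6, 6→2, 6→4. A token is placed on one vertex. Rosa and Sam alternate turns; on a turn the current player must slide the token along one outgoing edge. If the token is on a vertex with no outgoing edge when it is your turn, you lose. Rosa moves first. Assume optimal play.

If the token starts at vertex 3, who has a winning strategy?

Compute win/loss labels from the base case upward. A position with no move is L. Any other position is W if it can reach an L in one move, else L.
Every edge goes from a vertex to one that appears earlier in the order 4, 2, 6, 1, 5, 3, so processing vertices in that order labels each vertex after all of its successors.
4: no outgoing edge → L
2: no outgoing edge → L
6: →2(L), so W
1: →2(L), so W
5: →4(L), so W
3: →2(L), so W
The starting position 3 is W: Rosa should move to 2, handing over an L position.

Rosa wins.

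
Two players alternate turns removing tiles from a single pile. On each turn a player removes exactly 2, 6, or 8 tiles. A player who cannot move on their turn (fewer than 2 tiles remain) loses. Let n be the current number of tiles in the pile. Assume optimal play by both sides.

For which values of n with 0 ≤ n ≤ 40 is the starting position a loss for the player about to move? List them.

Use the standard recursion: the mover loses at a terminal position; elsewhere, the mover wins exactly when some move hands the opponent an L position.
n=0: no move → L
n=1: no move → L
n=2: W (go to 0, an L position)
n=3: W (go to 1, an L position)
n=4: L (sole option 2(W) is W)
n=5: L (sole option 3(W) is W)
n=6: W (go to 4, an L position)
n=7: W (go to 5, an L position)
n=8: W (go to 0, an L position)
n=9: W (go to 1, an L position)
n=10: W (go to 4, an L position)
n=11: W (go to 5, an L position)
n=12: W (go to 4, an L position)
n=13: W (go to 5, an L position)
n=14: L (options 12(W), 8(W), 6(W) are all W)
n=15: L (options 13(W), 9(W), 7(W) are all W)
n=16: W (go to 14, an L position)
n=17: W (go to 15, an L position)
n=18: L (options 16(W), 12(W), 10(W) are all W)
n=19: L (options 17(W), 13(W), 11(W) are all W)
n=20: W (go to 18, an L position)
n=21: W (go to 19, an L position)
n=22: W (go to 14, an L position)
n=23: W (go to 15, an L position)
n=24: W (go to 18, an L position)
n=25: W (go to 19, an L position)
n=26: W (go to 18, an L position)
n=27: W (go to 19, an L position)
n=28: L (options 26(W), 22(W), 20(W) are all W)
n=29: L (options 27(W), 23(W), 21(W) are all W)
n=30: W (go to 28, an L position)
n=31: W (go to 29, an L position)
n=32: L (options 30(W), 26(W), 24(W) are all W)
n=33: L (options 31(W), 27(W), 25(W) are all W)
n=34: W (go to 32, an L position)
n=35: W (go to 33, an L position)
n=36: W (go to 28, an L position)
n=37: W (go to 29, an L position)
n=38: W (go to 32, an L position)
n=39: W (go to 33, an L position)
n=40: W (go to 32, an L position)
The losing starting values of n are exactly the entries labelled L in this table (12 of them).

0, 1, 4, 5, 14, 15, 18, 19, 28, 29, 32, 33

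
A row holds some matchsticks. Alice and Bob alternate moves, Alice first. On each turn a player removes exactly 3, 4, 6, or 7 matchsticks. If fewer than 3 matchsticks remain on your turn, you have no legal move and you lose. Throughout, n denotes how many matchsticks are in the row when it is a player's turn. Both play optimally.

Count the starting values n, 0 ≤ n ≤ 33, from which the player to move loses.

Label each position W (a win for the player to move) or L (a loss). A position with no legal move is L; any other position is W exactly when some move reaches an L, and L when every move reaches a W.
n=0: no move → L
n=1: no move → L
n=2: no move → L
n=3: can move to 0, which is L ⇒ W
n=4: can move to 1, which is L ⇒ W
n=5: can move to 2, which is L ⇒ W
n=6: can move to 2, which is L ⇒ W
n=7: can move to 1, which is L ⇒ W
n=8: can move to 2, which is L ⇒ W
n=9: can move to 2, which is L ⇒ W
n=10: moves to 7(W), 6(W), 4(W), 3(W); every one is W ⇒ L
n=11: moves to 8(W), 7(W), 5(W), 4(W); every one is W ⇒ L
n=12: moves to 9(W), 8(W), 6(W), 5(W); every one is W ⇒ L
n=13: can move to 10, which is L ⇒ W
n=14: can move to 11, which is L ⇒ W
n=15: can move to 12, which is L ⇒ W
n=16: can move to 12, which is L ⇒ W
n=17: can move to 11, which is L ⇒ W
n=18: can move to 12, which is L ⇒ W
n=19: can move to 12, which is L ⇒ W
n=20: moves to 17(W), 16(W), 14(W), 13(W); every one is W ⇒ L
n=21: moves to 18(W), 17(W), 15(W), 14(W); every one is W ⇒ L
n=22: moves to 19(W), 18(W), 16(W), 15(W); every one is W ⇒ L
n=23: can move to 20, which is L ⇒ W
n=24: can move to 21, which is L ⇒ W
n=25: can move to 22, which is L ⇒ W
n=26: can move to 22, which is L ⇒ W
n=27: can move to 21, which is L ⇒ W
n=28: can move to 22, which is L ⇒ W
n=29: can move to 22, which is L ⇒ W
n=30: moves to 27(W), 26(W), 24(W), 23(W); every one is W ⇒ L
n=31: moves to 28(W), 27(W), 25(W), 24(W); every one is W ⇒ L
n=32: moves to 29(W), 28(W), 26(W), 25(W); every one is W ⇒ L
n=33: can move to 30, which is L ⇒ W
L entries with 0 ≤ n ≤ 33: n = 0, 1, 2, 10, 11, 12, 20, 21, 22, 30, 31, 32; that makes 12.

12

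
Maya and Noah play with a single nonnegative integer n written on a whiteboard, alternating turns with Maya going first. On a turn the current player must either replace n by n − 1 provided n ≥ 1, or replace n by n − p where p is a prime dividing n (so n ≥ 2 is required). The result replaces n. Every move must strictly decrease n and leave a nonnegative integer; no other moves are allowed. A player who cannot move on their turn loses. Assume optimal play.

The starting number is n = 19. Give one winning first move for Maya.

Move to 0.

Work bottom-up. With no move the player to move loses. Otherwise the position is W if at least one move leads to an L position for the opponent, and L if every move leads to a W.
n=0: no move → L
n=1: W (go to 0, an L position)
n=2: W (go to 0, an L position)
n=3: W (go to 0, an L position)
n=4: L (options 2(W), 3(W) are all W)
n=5: W (go to 0, an L position)
n=6: W (go to 4, an L position)
n=7: W (go to 0, an L position)
n=8: L (options 6(W), 7(W) are all W)
n=9: W (go to 8, an L position)
n=10: W (go to 8, an L position)
n=11: W (go to 0, an L position)
n=12: L (options 9(W), 10(W), 11(W) are all W)
n=13: W (go to 0, an L position)
n=14: W (go to 12, an L position)
n=15: W (go to 12, an L position)
n=16: L (options 14(W), 15(W) are all W)
n=17: W (go to 0, an L position)
n=18: W (go to 16, an L position)
n=19: W (go to 0, an L position)
From 19, the L positions reachable in one move are: 0.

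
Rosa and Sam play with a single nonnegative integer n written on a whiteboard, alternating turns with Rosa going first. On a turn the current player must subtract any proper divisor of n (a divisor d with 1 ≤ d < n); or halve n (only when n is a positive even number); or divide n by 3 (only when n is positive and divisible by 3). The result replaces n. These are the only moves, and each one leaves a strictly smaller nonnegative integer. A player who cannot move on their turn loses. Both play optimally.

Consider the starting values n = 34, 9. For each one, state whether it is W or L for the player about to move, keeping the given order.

Work bottom-up. With no move the player to move loses. Otherwise the position is W if at least one move leads to an L position for the opponent, and L if every move leads to a W.
n=0: no move → L
n=1: no move → L
n=2: can move to 1, which is L ⇒ W
n=3: can move to 1, which is L ⇒ W
n=4: moves to 2(W), 3(W); every one is W ⇒ L
n=5: can move to 4, which is L ⇒ W
n=6: can move to 4, which is L ⇒ W
n=7: the only move is to 6(W), a W ⇒ L
n=8: can move to 4, which is L ⇒ W
n=9: moves to 3(W), 6(W), 8(W); every one is W ⇒ L
n=10: can move to 9, which is L ⇒ W
n=11: the only move is to 10(W), a W ⇒ L
n=12: can move to 4, which is L ⇒ W
n=13: the only move is to 12(W), a W ⇒ L
n=14: can move to 7, which is L ⇒ W
n=15: moves to 5(W), 10(W), 12(W), 14(W); every one is W ⇒ L
n=16: can move to 15, which is L ⇒ W
n=17: the only move is to 16(W), a W ⇒ L
n=18: can move to 9, which is L ⇒ W
n=19: the only move is to 18(W), a W ⇒ L
n=20: can move to 15, which is L ⇒ W
n=21: can move to 7, which is L ⇒ W
n=22: can move to 11, which is L ⇒ W
n=23: the only move is to 22(W), a W ⇒ L
n=24: can move to 23, which is L ⇒ W
n=25: moves to 20(W), 24(W); every one is W ⇒ L
n=26: can move to 13, which is L ⇒ W
n=27: can move to 9, which is L ⇒ W
n=28: moves to 14(W), 21(W), 24(W), 26(W), 27(W); every one is W ⇒ L
n=29: can move to 28, which is L ⇒ W
n=30: can move to 15, which is L ⇒ W
n=31: the only move is to 30(W), a W ⇒ L
n=32: can move to 28, which is L ⇒ W
n=33: can move to 11, which is L ⇒ W
n=34: can move to 17, which is L ⇒ W

34: W, 9: L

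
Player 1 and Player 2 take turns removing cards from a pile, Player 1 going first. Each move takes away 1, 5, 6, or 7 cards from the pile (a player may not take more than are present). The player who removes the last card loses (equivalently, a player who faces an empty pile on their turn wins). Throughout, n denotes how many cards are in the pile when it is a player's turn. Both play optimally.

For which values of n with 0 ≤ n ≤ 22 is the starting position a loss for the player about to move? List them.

Use the standard recursion: the mover wins at a terminal position; elsewhere, the mover wins exactly when some move hands the opponent an L position.
n=0: no move; the opponent has just taken the last card and therefore loses → W
n=1: the only move is to 0(W), a W ⇒ L
n=2: can move to 1, which is L ⇒ W
n=3: the only move is to 2(W), a W ⇒ L
n=4: can move to 3, which is L ⇒ W
n=5: moves to 4(W), 0(W); every one is W ⇒ L
n=6: can move to 5, which is L ⇒ W
n=7: can move to 1, which is L ⇒ W
n=8: can move to 3, which is L ⇒ W
n=9: can move to 3, which is L ⇒ W
n=10: can move to 5, which is L ⇒ W
n=11: can move to 5, which is L ⇒ W
n=12: can move to 5, which is L ⇒ W
n=13: moves to 12(W), 8(W), 7(W), 6(W); every one is W ⇒ L
n=14: can move to 13, which is L ⇒ W
n=15: moves to 14(W), 10(W), 9(W), 8(W); every one is W ⇒ L
n=16: can move to 15, which is L ⇒ W
n=17: moves to 16(W), 12(W), 11(W), 10(W); every one is W ⇒ L
n=18: can move to 17, which is L ⇒ W
n=19: can move to 13, which is L ⇒ W
n=20: can move to 15, which is L ⇒ W
n=21: can move to 15, which is L ⇒ W
n=22: can move to 17, which is L ⇒ W
The losing starting values of n are exactly the entries labelled L in this table (6 of them).

1, 3, 5, 13, 15, 17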